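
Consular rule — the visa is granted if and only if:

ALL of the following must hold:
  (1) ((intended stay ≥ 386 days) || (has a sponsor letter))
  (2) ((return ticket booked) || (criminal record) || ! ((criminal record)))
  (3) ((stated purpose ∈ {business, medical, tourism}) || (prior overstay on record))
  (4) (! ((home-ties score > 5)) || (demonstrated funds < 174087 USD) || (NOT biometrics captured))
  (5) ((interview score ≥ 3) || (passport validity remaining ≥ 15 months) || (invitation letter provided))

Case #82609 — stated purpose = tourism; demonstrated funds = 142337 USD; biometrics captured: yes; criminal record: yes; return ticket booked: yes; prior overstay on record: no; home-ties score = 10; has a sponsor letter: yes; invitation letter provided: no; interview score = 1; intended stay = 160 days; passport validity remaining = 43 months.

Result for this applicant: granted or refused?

Atomic conditions:
  intended stay ≥ 386 days: 160 ≥ 386 is false
  has a sponsor letter: yes → true
  return ticket booked: yes → true
  criminal record: yes → true
  stated purpose ∈ {business, medical, tourism}: tourism is in the set → true
  prior overstay on record: no → false
  home-ties score > 5: 10 > 5 is true
  demonstrated funds < 174087 USD: 142337 < 174087 is true
  NOT biometrics captured: yes → false
  interview score ≥ 3: 1 ≥ 3 is false
  passport validity remaining ≥ 15 months: 43 ≥ 15 is true
  invitation letter provided: no → false
Combine:
[1] false OR true = true
[2.3] NOT true = false
[2] true OR true OR false = true
[3] true OR false = true
[4.1] NOT true = false
[4] false OR true OR false = true
[5] false OR true OR false = true
[root] true AND true AND true AND true AND true = true
Overall: true → granted

Granted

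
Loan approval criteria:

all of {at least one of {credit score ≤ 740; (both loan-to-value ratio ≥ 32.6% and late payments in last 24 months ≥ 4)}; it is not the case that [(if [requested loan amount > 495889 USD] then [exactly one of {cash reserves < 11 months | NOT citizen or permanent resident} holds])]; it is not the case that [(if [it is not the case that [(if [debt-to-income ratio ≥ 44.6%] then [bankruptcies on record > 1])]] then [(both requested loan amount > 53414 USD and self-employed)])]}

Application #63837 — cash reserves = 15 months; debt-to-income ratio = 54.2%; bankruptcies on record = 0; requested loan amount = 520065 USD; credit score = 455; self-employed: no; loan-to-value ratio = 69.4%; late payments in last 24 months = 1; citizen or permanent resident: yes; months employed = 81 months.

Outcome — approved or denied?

Approved

Atomic conditions:
  credit score ≤ 740: 455 ≤ 740 is true
  loan-to-value ratio ≥ 32.6%: 69.4 ≥ 32.6 is true
  late payments in last 24 months ≥ 4: 1 ≥ 4 is false
  requested loan amount > 495889 USD: 520065 > 495889 is true
  cash reserves < 11 months: 15 < 11 is false
  NOT citizen or permanent resident: yes → false
  debt-to-income ratio ≥ 44.6%: 54.2 ≥ 44.6 is true
  bankruptcies on record > 1: 0 > 1 is false
  requested loan amount > 53414 USD: 520065 > 53414 is true
  self-employed: no → false
Combine:
[1.2] true AND false = false
[1] true OR false = true
[2.1.2] exactly-one(false, false) = false
[2.1] true → false = false
[2] NOT false = true
[3.1.1.1] true → false = false
[3.1.1] NOT false = true
[3.1.2] true AND false = false
[3.1] true → false = false
[3] NOT false = true
[root] true AND true AND true = true
Overall: true → approved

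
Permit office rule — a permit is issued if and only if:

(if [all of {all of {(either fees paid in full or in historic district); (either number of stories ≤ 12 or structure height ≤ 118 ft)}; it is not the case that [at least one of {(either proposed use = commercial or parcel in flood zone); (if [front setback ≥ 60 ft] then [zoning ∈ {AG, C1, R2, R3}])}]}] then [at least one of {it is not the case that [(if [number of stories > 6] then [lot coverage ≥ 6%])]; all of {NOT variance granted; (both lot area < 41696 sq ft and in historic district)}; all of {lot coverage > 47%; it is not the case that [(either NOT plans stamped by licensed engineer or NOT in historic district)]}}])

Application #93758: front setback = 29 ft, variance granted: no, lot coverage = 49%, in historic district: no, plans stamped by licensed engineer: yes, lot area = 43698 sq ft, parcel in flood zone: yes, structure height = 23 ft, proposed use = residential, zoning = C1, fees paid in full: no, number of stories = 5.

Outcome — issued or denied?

Issued

Atomic conditions:
  fees paid in full: no → false
  in historic district: no → false
  number of stories ≤ 12: 5 ≤ 12 is true
  structure height ≤ 118 ft: 23 ≤ 118 is true
  proposed use = commercial: residential == commercial is false
  parcel in flood zone: yes → true
  front setback ≥ 60 ft: 29 ≥ 60 is false
  zoning ∈ {AG, C1, R2, R3}: C1 is in the set → true
  number of stories > 6: 5 > 6 is false
  lot coverage ≥ 6%: 49 ≥ 6 is true
  NOT variance granted: no → true
  lot area < 41696 sq ft: 43698 < 41696 is false
  lot coverage > 47%: 49 > 47 is true
  NOT plans stamped by licensed engineer: yes → false
  NOT in historic district: no → true
Combine:
[1.1.1] false OR false = false
[1.1.2] true OR true = true
[1.1] false AND true = false
[1.2.1.1] false OR true = true
[1.2.1.2] false → true (antecedent false ⇒ implication holds) = true
[1.2.1] true OR true = true
[1.2] NOT true = false
[1] false AND false = false
[2.1.1] false → true (antecedent false ⇒ implication holds) = true
[2.1] NOT true = false
[2.2.2] false AND false = false
[2.2] true AND false = false
[2.3.2.1] false OR true = true
[2.3.2] NOT true = false
[2.3] true AND false = false
[2] false OR false OR false = false
[root] false → false (antecedent false ⇒ implication holds) = true
Overall: true → issued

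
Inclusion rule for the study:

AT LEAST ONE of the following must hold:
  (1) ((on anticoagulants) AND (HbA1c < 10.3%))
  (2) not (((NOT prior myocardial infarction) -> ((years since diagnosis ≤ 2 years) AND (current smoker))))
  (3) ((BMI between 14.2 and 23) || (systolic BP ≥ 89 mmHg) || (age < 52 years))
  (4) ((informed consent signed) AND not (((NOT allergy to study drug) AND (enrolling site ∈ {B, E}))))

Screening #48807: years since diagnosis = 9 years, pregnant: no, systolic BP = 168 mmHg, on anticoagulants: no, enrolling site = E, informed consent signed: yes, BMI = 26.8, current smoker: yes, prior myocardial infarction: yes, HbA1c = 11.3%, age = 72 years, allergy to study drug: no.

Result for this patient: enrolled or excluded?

Enrolled

Atomic conditions:
  on anticoagulants: no → false
  HbA1c < 10.3%: 11.3 < 10.3 is false
  NOT prior myocardial infarction: yes → false
  years since diagnosis ≤ 2 years: 9 ≤ 2 is false
  current smoker: yes → true
  BMI between 14.2 and 23: 26.8 in [14.2, 23] is false
  systolic BP ≥ 89 mmHg: 168 ≥ 89 is true
  age < 52 years: 72 < 52 is false
  informed consent signed: yes → true
  NOT allergy to study drug: no → true
  enrolling site ∈ {B, E}: E is in the set → true
Combine:
[1] false AND false = false
[2.1.2] false AND true = false
[2.1] false → false (antecedent false ⇒ implication holds) = true
[2] NOT true = false
[3] false OR true OR false = true
[4.2.1] true AND true = true
[4.2] NOT true = false
[4] true AND false = false
[root] false OR false OR true OR false = true
Overall: true → enrolled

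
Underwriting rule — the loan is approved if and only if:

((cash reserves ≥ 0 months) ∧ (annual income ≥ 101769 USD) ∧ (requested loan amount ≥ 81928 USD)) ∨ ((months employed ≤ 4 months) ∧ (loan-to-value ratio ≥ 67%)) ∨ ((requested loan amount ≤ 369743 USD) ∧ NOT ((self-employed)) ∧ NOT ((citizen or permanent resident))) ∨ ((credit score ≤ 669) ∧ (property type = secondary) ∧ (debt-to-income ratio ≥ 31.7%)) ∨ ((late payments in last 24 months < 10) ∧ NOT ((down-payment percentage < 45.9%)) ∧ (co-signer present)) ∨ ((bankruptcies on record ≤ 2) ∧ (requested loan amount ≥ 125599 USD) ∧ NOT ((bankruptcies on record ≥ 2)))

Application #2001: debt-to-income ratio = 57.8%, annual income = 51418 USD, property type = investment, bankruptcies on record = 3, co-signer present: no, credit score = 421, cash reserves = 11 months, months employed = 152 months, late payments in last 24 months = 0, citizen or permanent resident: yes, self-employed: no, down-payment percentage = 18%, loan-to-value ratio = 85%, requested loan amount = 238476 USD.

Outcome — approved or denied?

Denied

Atomic conditions:
  cash reserves ≥ 0 months: 11 ≥ 0 is true
  annual income ≥ 101769 USD: 51418 ≥ 101769 is false
  requested loan amount ≥ 81928 USD: 238476 ≥ 81928 is true
  months employed ≤ 4 months: 152 ≤ 4 is false
  loan-to-value ratio ≥ 67%: 85 ≥ 67 is true
  requested loan amount ≤ 369743 USD: 238476 ≤ 369743 is true
  self-employed: no → false
  citizen or permanent resident: yes → true
  credit score ≤ 669: 421 ≤ 669 is true
  property type = secondary: investment == secondary is false
  debt-to-income ratio ≥ 31.7%: 57.8 ≥ 31.7 is true
  late payments in last 24 months < 10: 0 < 10 is true
  down-payment percentage < 45.9%: 18 < 45.9 is true
  co-signer present: no → false
  bankruptcies on record ≤ 2: 3 ≤ 2 is false
  requested loan amount ≥ 125599 USD: 238476 ≥ 125599 is true
  bankruptcies on record ≥ 2: 3 ≥ 2 is true
Combine:
[1] true AND false AND true = false
[2] false AND true = false
[3.2] NOT false = true
[3.3] NOT true = false
[3] true AND true AND false = false
[4] true AND false AND true = false
[5.2] NOT true = false
[5] true AND false AND false = false
[6.3] NOT true = false
[6] false AND true AND false = false
[root] false OR false OR false OR false OR false OR false = false
Overall: false → denied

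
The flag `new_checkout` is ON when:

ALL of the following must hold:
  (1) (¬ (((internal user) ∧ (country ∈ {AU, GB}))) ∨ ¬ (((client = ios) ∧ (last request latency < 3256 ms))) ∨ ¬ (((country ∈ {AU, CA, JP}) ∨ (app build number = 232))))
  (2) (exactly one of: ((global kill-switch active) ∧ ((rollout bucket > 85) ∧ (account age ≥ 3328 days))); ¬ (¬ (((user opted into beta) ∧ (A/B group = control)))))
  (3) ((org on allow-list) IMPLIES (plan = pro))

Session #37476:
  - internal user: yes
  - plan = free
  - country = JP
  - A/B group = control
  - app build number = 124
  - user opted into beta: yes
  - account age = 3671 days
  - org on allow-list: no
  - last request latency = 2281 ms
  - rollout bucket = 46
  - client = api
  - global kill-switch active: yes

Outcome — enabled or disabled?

Atomic conditions:
  internal user: yes → true
  country ∈ {AU, GB}: JP is not in the set → false
  client = ios: api == ios is false
  last request latency < 3256 ms: 2281 < 3256 is true
  country ∈ {AU, CA, JP}: JP is in the set → true
  app build number = 232: 124 == 232 is false
  global kill-switch active: yes → true
  rollout bucket > 85: 46 > 85 is false
  account age ≥ 3328 days: 3671 ≥ 3328 is true
  user opted into beta: yes → true
  A/B group = control: control == control is true
  org on allow-list: no → false
  plan = pro: free == pro is false
Combine:
[1.1.1] true AND false = false
[1.1] NOT false = true
[1.2.1] false AND true = false
[1.2] NOT false = true
[1.3.1] true OR false = true
[1.3] NOT true = false
[1] true OR true OR false = true
[2.1.2] false AND true = false
[2.1] true AND false = false
[2.2.1.1] true AND true = true
[2.2.1] NOT true = false
[2.2] NOT false = true
[2] exactly-one(false, true) = true
[3] false → false (antecedent false ⇒ implication holds) = true
[root] true AND true AND true = true
Overall: true → enabled

Enabled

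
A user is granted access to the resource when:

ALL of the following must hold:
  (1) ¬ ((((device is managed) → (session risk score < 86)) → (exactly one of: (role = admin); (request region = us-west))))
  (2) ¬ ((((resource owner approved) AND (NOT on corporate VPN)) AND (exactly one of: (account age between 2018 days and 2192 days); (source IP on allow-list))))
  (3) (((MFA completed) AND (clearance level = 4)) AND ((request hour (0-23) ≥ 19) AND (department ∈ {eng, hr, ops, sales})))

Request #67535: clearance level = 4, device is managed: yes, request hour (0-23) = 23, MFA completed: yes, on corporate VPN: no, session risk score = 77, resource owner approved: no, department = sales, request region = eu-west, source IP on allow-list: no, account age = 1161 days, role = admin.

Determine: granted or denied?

Denied

Atomic conditions:
  device is managed: yes → true
  session risk score < 86: 77 < 86 is true
  role = admin: admin == admin is true
  request region = us-west: eu-west == us-west is false
  resource owner approved: no → false
  NOT on corporate VPN: no → true
  account age between 2018 days and 2192 days: 1161 in [2018, 2192] is false
  source IP on allow-list: no → false
  MFA completed: yes → true
  clearance level = 4: 4 == 4 is true
  request hour (0-23) ≥ 19: 23 ≥ 19 is true
  department ∈ {eng, hr, ops, sales}: sales is in the set → true
Combine:
[1.1.1] true → true = true
[1.1.2] exactly-one(true, false) = true
[1.1] true → true = true
[1] NOT true = false
[2.1.1] false AND true = false
[2.1.2] exactly-one(false, false) = false
[2.1] false AND false = false
[2] NOT false = true
[3.1] true AND true = true
[3.2] true AND true = true
[3] true AND true = true
[root] false AND true AND true = false
Overall: false → denied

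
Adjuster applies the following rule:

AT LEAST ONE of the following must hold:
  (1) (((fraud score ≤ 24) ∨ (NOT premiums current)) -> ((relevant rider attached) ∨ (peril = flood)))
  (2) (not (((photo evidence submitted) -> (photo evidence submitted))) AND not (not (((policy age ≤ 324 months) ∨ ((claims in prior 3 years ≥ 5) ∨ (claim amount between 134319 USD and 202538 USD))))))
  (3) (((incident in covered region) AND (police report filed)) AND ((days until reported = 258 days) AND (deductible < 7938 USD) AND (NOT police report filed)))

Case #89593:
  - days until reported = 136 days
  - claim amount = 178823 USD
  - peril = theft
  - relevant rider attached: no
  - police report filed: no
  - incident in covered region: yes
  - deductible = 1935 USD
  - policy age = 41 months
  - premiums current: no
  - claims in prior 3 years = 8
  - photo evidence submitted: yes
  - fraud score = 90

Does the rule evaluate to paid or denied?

Atomic conditions:
  fraud score ≤ 24: 90 ≤ 24 is false
  NOT premiums current: no → true
  relevant rider attached: no → false
  peril = flood: theft == flood is false
  photo evidence submitted: yes → true
  policy age ≤ 324 months: 41 ≤ 324 is true
  claims in prior 3 years ≥ 5: 8 ≥ 5 is true
  claim amount between 134319 USD and 202538 USD: 178823 in [134319, 202538] is true
  incident in covered region: yes → true
  police report filed: no → false
  days until reported = 258 days: 136 == 258 is false
  deductible < 7938 USD: 1935 < 7938 is true
  NOT police report filed: no → true
Combine:
[1.1] false OR true = true
[1.2] false OR false = false
[1] true → false = false
[2.1.1] true → true = true
[2.1] NOT true = false
[2.2.1.1.2] true OR true = true
[2.2.1.1] true OR true = true
[2.2.1] NOT true = false
[2.2] NOT false = true
[2] false AND true = false
[3.1] true AND false = false
[3.2] false AND true AND true = false
[3] false AND false = false
[root] false OR false OR false = false
Overall: false → denied

Denied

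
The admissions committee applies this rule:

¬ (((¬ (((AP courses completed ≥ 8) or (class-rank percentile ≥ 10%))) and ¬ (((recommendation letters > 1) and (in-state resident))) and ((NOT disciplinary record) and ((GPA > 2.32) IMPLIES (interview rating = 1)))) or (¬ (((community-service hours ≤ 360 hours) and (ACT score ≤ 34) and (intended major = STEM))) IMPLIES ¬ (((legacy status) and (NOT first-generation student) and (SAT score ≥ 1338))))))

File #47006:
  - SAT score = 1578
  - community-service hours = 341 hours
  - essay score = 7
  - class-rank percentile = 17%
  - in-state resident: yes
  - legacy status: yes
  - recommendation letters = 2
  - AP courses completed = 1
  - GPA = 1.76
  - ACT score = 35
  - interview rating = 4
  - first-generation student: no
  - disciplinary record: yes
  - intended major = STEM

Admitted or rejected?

Admitted

Atomic conditions:
  AP courses completed ≥ 8: 1 ≥ 8 is false
  class-rank percentile ≥ 10%: 17 ≥ 10 is true
  recommendation letters > 1: 2 > 1 is true
  in-state resident: yes → true
  NOT disciplinary record: yes → false
  GPA > 2.32: 1.76 > 2.32 is false
  interview rating = 1: 4 == 1 is false
  community-service hours ≤ 360 hours: 341 ≤ 360 is true
  ACT score ≤ 34: 35 ≤ 34 is false
  intended major = STEM: STEM == STEM is true
  legacy status: yes → true
  NOT first-generation student: no → true
  SAT score ≥ 1338: 1578 ≥ 1338 is true
Combine:
[1.1.1.1] false OR true = true
[1.1.1] NOT true = false
[1.1.2.1] true AND true = true
[1.1.2] NOT true = false
[1.1.3.2] false → false (antecedent false ⇒ implication holds) = true
[1.1.3] false AND true = false
[1.1] false AND false AND false = false
[1.2.1.1] true AND false AND true = false
[1.2.1] NOT false = true
[1.2.2.1] true AND true AND true = true
[1.2.2] NOT true = false
[1.2] true → false = false
[1] false OR false = false
[root] NOT false = true
Overall: true → admitted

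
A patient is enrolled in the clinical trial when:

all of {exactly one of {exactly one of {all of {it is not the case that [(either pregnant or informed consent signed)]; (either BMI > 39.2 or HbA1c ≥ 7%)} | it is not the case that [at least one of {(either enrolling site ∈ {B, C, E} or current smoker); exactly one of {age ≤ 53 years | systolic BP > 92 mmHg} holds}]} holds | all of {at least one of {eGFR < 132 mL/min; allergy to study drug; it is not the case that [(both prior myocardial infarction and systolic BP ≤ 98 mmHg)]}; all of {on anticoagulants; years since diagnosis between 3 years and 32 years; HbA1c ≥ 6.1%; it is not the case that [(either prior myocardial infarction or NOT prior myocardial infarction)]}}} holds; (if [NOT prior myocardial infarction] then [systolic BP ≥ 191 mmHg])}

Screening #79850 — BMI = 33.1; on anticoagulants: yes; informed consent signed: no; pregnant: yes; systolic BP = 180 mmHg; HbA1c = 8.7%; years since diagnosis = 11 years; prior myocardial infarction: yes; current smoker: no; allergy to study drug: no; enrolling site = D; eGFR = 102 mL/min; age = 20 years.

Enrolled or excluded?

Atomic conditions:
  pregnant: yes → true
  informed consent signed: no → false
  BMI > 39.2: 33.1 > 39.2 is false
  HbA1c ≥ 7%: 8.7 ≥ 7 is true
  enrolling site ∈ {B, C, E}: D is not in the set → false
  current smoker: no → false
  age ≤ 53 years: 20 ≤ 53 is true
  systolic BP > 92 mmHg: 180 > 92 is true
  eGFR < 132 mL/min: 102 < 132 is true
  allergy to study drug: no → false
  prior myocardial infarction: yes → true
  systolic BP ≤ 98 mmHg: 180 ≤ 98 is false
  on anticoagulants: yes → true
  years since diagnosis between 3 years and 32 years: 11 in [3, 32] is true
  HbA1c ≥ 6.1%: 8.7 ≥ 6.1 is true
  NOT prior myocardial infarction: yes → false
  systolic BP ≥ 191 mmHg: 180 ≥ 191 is false
Combine:
[1.1.1.1.1] true OR false = true
[1.1.1.1] NOT true = false
[1.1.1.2] false OR true = true
[1.1.1] false AND true = false
[1.1.2.1.1] false OR false = false
[1.1.2.1.2] exactly-one(true, true) = false
[1.1.2.1] false OR false = false
[1.1.2] NOT false = true
[1.1] exactly-one(false, true) = true
[1.2.1.3.1] true AND false = false
[1.2.1.3] NOT false = true
[1.2.1] true OR false OR true = true
[1.2.2.4.1] true OR false = true
[1.2.2.4] NOT true = false
[1.2.2] true AND true AND true AND false = false
[1.2] true AND false = false
[1] exactly-one(true, false) = true
[2] false → false (antecedent false ⇒ implication holds) = true
[root] true AND true = true
Overall: true → enrolled

Enrolled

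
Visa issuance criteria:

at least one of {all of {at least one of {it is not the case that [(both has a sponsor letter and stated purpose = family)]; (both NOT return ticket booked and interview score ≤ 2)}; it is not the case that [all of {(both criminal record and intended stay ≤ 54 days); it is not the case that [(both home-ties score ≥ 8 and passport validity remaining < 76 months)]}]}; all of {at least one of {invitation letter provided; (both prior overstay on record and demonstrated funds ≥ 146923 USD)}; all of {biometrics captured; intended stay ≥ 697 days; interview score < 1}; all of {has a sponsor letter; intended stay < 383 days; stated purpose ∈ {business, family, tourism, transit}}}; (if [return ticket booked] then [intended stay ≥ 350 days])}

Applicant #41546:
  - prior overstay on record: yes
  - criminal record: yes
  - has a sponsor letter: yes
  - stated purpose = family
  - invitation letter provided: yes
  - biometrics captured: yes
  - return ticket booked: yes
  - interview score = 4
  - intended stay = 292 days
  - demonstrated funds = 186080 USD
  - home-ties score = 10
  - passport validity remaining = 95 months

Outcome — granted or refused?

Refused

Atomic conditions:
  has a sponsor letter: yes → true
  stated purpose = family: family == family is true
  NOT return ticket booked: yes → false
  interview score ≤ 2: 4 ≤ 2 is false
  criminal record: yes → true
  intended stay ≤ 54 days: 292 ≤ 54 is false
  home-ties score ≥ 8: 10 ≥ 8 is true
  passport validity remaining < 76 months: 95 < 76 is false
  invitation letter provided: yes → true
  prior overstay on record: yes → true
  demonstrated funds ≥ 146923 USD: 186080 ≥ 146923 is true
  biometrics captured: yes → true
  intended stay ≥ 697 days: 292 ≥ 697 is false
  interview score < 1: 4 < 1 is false
  intended stay < 383 days: 292 < 383 is true
  stated purpose ∈ {business, family, tourism, transit}: family is in the set → true
  return ticket booked: yes → true
  intended stay ≥ 350 days: 292 ≥ 350 is false
Combine:
[1.1.1.1] true AND true = true
[1.1.1] NOT true = false
[1.1.2] false AND false = false
[1.1] false OR false = false
[1.2.1.1] true AND false = false
[1.2.1.2.1] true AND false = false
[1.2.1.2] NOT false = true
[1.2.1] false AND true = false
[1.2] NOT false = true
[1] false AND true = false
[2.1.2] true AND true = true
[2.1] true OR true = true
[2.2] true AND false AND false = false
[2.3] true AND true AND true = true
[2] true AND false AND true = false
[3] true → false = false
[root] false OR false OR false = false
Overall: false → refused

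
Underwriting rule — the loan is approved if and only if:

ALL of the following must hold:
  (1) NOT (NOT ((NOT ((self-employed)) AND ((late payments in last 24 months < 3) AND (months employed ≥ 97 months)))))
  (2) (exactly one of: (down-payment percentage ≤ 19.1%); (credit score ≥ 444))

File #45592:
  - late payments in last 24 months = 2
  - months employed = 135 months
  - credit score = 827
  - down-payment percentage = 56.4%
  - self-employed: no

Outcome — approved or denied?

Approved

Atomic conditions:
  self-employed: no → false
  late payments in last 24 months < 3: 2 < 3 is true
  months employed ≥ 97 months: 135 ≥ 97 is true
  down-payment percentage ≤ 19.1%: 56.4 ≤ 19.1 is false
  credit score ≥ 444: 827 ≥ 444 is true
Combine:
[1.1.1.1] NOT false = true
[1.1.1.2] true AND true = true
[1.1.1] true AND true = true
[1.1] NOT true = false
[1] NOT false = true
[2] exactly-one(false, true) = true
[root] true AND true = true
Overall: true → approved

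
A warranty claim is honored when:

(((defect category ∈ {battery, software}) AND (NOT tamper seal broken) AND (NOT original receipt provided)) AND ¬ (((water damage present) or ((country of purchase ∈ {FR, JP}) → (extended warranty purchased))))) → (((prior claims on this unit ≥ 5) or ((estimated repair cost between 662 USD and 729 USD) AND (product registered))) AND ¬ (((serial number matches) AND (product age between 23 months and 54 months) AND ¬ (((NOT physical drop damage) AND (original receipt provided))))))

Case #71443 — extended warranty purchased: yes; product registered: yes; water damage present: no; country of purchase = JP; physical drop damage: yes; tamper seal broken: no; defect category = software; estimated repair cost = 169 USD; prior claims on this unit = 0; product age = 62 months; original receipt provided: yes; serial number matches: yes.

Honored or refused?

Atomic conditions:
  defect category ∈ {battery, software}: software is in the set → true
  NOT tamper seal broken: no → true
  NOT original receipt provided: yes → false
  water damage present: no → false
  country of purchase ∈ {FR, JP}: JP is in the set → true
  extended warranty purchased: yes → true
  prior claims on this unit ≥ 5: 0 ≥ 5 is false
  estimated repair cost between 662 USD and 729 USD: 169 in [662, 729] is false
  product registered: yes → true
  serial number matches: yes → true
  product age between 23 months and 54 months: 62 in [23, 54] is false
  NOT physical drop damage: yes → false
  original receipt provided: yes → true
Combine:
[1.1] true AND true AND false = false
[1.2.1.2] true → true = true
[1.2.1] false OR true = true
[1.2] NOT true = false
[1] false AND false = false
[2.1.2] false AND true = false
[2.1] false OR false = false
[2.2.1.3.1] false AND true = false
[2.2.1.3] NOT false = true
[2.2.1] true AND false AND true = false
[2.2] NOT false = true
[2] false AND true = false
[root] false → false (antecedent false ⇒ implication holds) = true
Overall: true → honored

Honored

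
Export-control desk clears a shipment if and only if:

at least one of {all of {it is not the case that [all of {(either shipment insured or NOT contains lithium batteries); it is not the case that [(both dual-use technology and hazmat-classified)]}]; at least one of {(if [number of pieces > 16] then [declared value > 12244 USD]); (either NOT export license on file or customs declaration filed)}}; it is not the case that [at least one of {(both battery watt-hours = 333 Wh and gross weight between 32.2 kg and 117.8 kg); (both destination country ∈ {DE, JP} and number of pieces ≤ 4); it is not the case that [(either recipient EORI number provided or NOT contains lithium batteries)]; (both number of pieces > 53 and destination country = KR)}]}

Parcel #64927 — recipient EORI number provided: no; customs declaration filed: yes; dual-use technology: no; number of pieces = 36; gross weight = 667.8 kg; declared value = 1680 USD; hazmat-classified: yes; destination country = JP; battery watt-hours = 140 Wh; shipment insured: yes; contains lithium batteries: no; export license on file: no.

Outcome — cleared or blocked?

Cleared

Atomic conditions:
  shipment insured: yes → true
  NOT contains lithium batteries: no → true
  dual-use technology: no → false
  hazmat-classified: yes → true
  number of pieces > 16: 36 > 16 is true
  declared value > 12244 USD: 1680 > 12244 is false
  NOT export license on file: no → true
  customs declaration filed: yes → true
  battery watt-hours = 333 Wh: 140 == 333 is false
  gross weight between 32.2 kg and 117.8 kg: 667.8 in [32.2, 117.8] is false
  destination country ∈ {DE, JP}: JP is in the set → true
  number of pieces ≤ 4: 36 ≤ 4 is false
  recipient EORI number provided: no → false
  number of pieces > 53: 36 > 53 is false
  destination country = KR: JP == KR is false
Combine:
[1.1.1.1] true OR true = true
[1.1.1.2.1] false AND true = false
[1.1.1.2] NOT false = true
[1.1.1] true AND true = true
[1.1] NOT true = false
[1.2.1] true → false = false
[1.2.2] true OR true = true
[1.2] false OR true = true
[1] false AND true = false
[2.1.1] false AND false = false
[2.1.2] true AND false = false
[2.1.3.1] false OR true = true
[2.1.3] NOT true = false
[2.1.4] false AND false = false
[2.1] false OR false OR false OR false = false
[2] NOT false = true
[root] false OR true = true
Overall: true → cleared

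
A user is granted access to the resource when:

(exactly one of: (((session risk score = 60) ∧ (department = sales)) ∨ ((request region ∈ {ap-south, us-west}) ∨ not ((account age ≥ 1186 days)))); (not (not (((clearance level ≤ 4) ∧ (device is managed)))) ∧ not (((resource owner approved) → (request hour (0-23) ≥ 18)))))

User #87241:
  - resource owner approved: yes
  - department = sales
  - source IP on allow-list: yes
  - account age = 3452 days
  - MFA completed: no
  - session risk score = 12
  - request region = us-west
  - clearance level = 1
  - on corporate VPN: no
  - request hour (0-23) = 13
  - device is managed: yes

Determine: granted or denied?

Atomic conditions:
  session risk score = 60: 12 == 60 is false
  department = sales: sales == sales is true
  request region ∈ {ap-south, us-west}: us-west is in the set → true
  account age ≥ 1186 days: 3452 ≥ 1186 is true
  clearance level ≤ 4: 1 ≤ 4 is true
  device is managed: yes → true
  resource owner approved: yes → true
  request hour (0-23) ≥ 18: 13 ≥ 18 is false
Combine:
[1.1] false AND true = false
[1.2.2] NOT true = false
[1.2] true OR false = true
[1] false OR true = true
[2.1.1.1] true AND true = true
[2.1.1] NOT true = false
[2.1] NOT false = true
[2.2.1] true → false = false
[2.2] NOT false = true
[2] true AND true = true
[root] exactly-one(true, true) = false
Overall: false → denied

Denied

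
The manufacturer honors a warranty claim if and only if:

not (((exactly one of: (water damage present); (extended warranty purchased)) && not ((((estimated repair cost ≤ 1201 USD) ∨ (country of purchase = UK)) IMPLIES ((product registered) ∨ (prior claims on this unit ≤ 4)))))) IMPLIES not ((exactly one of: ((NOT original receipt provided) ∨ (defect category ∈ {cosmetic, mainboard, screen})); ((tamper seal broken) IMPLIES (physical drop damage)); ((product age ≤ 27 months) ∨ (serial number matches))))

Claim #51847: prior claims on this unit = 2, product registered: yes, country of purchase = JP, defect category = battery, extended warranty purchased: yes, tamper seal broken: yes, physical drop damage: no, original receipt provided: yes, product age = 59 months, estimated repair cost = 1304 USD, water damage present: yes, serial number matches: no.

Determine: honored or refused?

Atomic conditions:
  water damage present: yes → true
  extended warranty purchased: yes → true
  estimated repair cost ≤ 1201 USD: 1304 ≤ 1201 is false
  country of purchase = UK: JP == UK is false
  product registered: yes → true
  prior claims on this unit ≤ 4: 2 ≤ 4 is true
  NOT original receipt provided: yes → false
  defect category ∈ {cosmetic, mainboard, screen}: battery is not in the set → false
  tamper seal broken: yes → true
  physical drop damage: no → false
  product age ≤ 27 months: 59 ≤ 27 is false
  serial number matches: no → false
Combine:
[1.1.1] exactly-one(true, true) = false
[1.1.2.1.1] false OR false = false
[1.1.2.1.2] true OR true = true
[1.1.2.1] false → true (antecedent false ⇒ implication holds) = true
[1.1.2] NOT true = false
[1.1] false AND false = false
[1] NOT false = true
[2.1.1] false OR false = false
[2.1.2] true → false = false
[2.1.3] false OR false = false
[2.1] exactly-one(false, false, false) = false
[2] NOT false = true
[root] true → true = true
Overall: true → honored

Honored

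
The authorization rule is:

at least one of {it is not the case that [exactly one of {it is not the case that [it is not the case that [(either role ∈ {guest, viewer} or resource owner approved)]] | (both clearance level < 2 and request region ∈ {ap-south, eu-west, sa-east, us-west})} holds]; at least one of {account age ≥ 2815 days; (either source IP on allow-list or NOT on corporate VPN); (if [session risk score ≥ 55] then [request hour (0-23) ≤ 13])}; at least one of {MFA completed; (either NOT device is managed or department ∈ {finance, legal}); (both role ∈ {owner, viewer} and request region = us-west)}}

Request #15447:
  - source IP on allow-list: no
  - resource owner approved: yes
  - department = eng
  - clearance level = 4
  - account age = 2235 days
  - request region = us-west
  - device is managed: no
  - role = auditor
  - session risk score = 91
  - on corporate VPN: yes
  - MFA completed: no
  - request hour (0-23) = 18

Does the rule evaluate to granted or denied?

Atomic conditions:
  role ∈ {guest, viewer}: auditor is not in the set → false
  resource owner approved: yes → true
  clearance level < 2: 4 < 2 is false
  request region ∈ {ap-south, eu-west, sa-east, us-west}: us-west is in the set → true
  account age ≥ 2815 days: 2235 ≥ 2815 is false
  source IP on allow-list: no → false
  NOT on corporate VPN: yes → false
  session risk score ≥ 55: 91 ≥ 55 is true
  request hour (0-23) ≤ 13: 18 ≤ 13 is false
  MFA completed: no → false
  NOT device is managed: no → true
  department ∈ {finance, legal}: eng is not in the set → false
  role ∈ {owner, viewer}: auditor is not in the set → false
  request region = us-west: us-west == us-west is true
Combine:
[1.1.1.1.1] false OR true = true
[1.1.1.1] NOT true = false
[1.1.1] NOT false = true
[1.1.2] false AND true = false
[1.1] exactly-one(true, false) = true
[1] NOT true = false
[2.2] false OR false = false
[2.3] true → false = false
[2] false OR false OR false = false
[3.2] true OR false = true
[3.3] false AND true = false
[3] false OR true OR false = true
[root] false OR false OR true = true
Overall: true → granted

Granted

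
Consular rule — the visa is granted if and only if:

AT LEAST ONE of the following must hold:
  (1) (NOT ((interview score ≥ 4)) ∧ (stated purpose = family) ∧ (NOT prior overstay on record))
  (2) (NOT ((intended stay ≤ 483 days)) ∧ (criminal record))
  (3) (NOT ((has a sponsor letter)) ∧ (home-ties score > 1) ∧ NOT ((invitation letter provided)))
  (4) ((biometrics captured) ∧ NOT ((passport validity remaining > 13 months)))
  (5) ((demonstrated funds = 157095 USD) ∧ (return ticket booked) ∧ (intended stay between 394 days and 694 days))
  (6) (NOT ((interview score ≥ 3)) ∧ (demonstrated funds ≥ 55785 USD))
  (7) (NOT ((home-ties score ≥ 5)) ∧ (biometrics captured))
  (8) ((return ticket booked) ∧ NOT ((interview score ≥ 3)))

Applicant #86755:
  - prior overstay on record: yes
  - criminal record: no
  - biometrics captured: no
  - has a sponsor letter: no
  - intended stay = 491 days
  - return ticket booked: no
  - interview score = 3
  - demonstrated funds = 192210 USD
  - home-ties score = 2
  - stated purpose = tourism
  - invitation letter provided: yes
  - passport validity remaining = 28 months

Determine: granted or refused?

Atomic conditions:
  interview score ≥ 4: 3 ≥ 4 is false
  stated purpose = family: tourism == family is false
  NOT prior overstay on record: yes → false
  intended stay ≤ 483 days: 491 ≤ 483 is false
  criminal record: no → false
  has a sponsor letter: no → false
  home-ties score > 1: 2 > 1 is true
  invitation letter provided: yes → true
  biometrics captured: no → false
  passport validity remaining > 13 months: 28 > 13 is true
  demonstrated funds = 157095 USD: 192210 == 157095 is false
  return ticket booked: no → false
  intended stay between 394 days and 694 days: 491 in [394, 694] is true
  interview score ≥ 3: 3 ≥ 3 is true
  demonstrated funds ≥ 55785 USD: 192210 ≥ 55785 is true
  home-ties score ≥ 5: 2 ≥ 5 is false
Combine:
[1.1] NOT false = true
[1] true AND false AND false = false
[2.1] NOT false = true
[2] true AND false = false
[3.1] NOT false = true
[3.3] NOT true = false
[3] true AND true AND false = false
[4.2] NOT true = false
[4] false AND false = false
[5] false AND false AND true = false
[6.1] NOT true = false
[6] false AND true = false
[7.1] NOT false = true
[7] true AND false = false
[8.2] NOT true = false
[8] false AND false = false
[root] false OR false OR false OR false OR false OR false OR false OR false = false
Overall: false → refused

Refused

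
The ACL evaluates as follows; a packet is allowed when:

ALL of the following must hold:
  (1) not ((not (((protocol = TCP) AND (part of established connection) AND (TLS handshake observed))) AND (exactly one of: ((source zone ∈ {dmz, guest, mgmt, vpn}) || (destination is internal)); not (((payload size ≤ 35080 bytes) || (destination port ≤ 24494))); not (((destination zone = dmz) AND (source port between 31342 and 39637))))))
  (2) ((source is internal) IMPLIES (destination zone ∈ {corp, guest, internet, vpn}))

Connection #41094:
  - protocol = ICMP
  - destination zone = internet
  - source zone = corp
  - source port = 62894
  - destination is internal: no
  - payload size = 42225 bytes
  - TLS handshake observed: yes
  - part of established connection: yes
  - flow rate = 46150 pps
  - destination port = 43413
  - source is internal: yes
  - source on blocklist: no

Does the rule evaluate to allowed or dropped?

Allowed

Atomic conditions:
  protocol = TCP: ICMP == TCP is false
  part of established connection: yes → true
  TLS handshake observed: yes → true
  source zone ∈ {dmz, guest, mgmt, vpn}: corp is not in the set → false
  destination is internal: no → false
  payload size ≤ 35080 bytes: 42225 ≤ 35080 is false
  destination port ≤ 24494: 43413 ≤ 24494 is false
  destination zone = dmz: internet == dmz is false
  source port between 31342 and 39637: 62894 in [31342, 39637] is false
  source is internal: yes → true
  destination zone ∈ {corp, guest, internet, vpn}: internet is in the set → true
Combine:
[1.1.1.1] false AND true AND true = false
[1.1.1] NOT false = true
[1.1.2.1] false OR false = false
[1.1.2.2.1] false OR false = false
[1.1.2.2] NOT false = true
[1.1.2.3.1] false AND false = false
[1.1.2.3] NOT false = true
[1.1.2] exactly-one(false, true, true) = false
[1.1] true AND false = false
[1] NOT false = true
[2] true → true = true
[root] true AND true = true
Overall: true → allowed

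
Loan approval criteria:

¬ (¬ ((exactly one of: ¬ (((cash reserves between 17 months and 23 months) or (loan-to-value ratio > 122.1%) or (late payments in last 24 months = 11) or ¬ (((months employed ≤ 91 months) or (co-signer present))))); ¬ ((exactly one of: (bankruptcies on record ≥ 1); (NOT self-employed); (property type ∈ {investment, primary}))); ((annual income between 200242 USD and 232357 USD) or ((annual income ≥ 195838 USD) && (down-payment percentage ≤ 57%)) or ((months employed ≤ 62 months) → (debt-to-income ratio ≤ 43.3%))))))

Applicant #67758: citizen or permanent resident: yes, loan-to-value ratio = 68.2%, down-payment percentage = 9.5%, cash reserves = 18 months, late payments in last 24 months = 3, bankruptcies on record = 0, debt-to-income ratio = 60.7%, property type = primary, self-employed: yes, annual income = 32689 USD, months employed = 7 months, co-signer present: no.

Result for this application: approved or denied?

Atomic conditions:
  cash reserves between 17 months and 23 months: 18 in [17, 23] is true
  loan-to-value ratio > 122.1%: 68.2 > 122.1 is false
  late payments in last 24 months = 11: 3 == 11 is false
  months employed ≤ 91 months: 7 ≤ 91 is true
  co-signer present: no → false
  bankruptcies on record ≥ 1: 0 ≥ 1 is false
  NOT self-employed: yes → false
  property type ∈ {investment, primary}: primary is in the set → true
  annual income between 200242 USD and 232357 USD: 32689 in [200242, 232357] is false
  annual income ≥ 195838 USD: 32689 ≥ 195838 is false
  down-payment percentage ≤ 57%: 9.5 ≤ 57 is true
  months employed ≤ 62 months: 7 ≤ 62 is true
  debt-to-income ratio ≤ 43.3%: 60.7 ≤ 43.3 is false
Combine:
[1.1.1.1.4.1] true OR false = true
[1.1.1.1.4] NOT true = false
[1.1.1.1] true OR false OR false OR false = true
[1.1.1] NOT true = false
[1.1.2.1] exactly-one(false, false, true) = true
[1.1.2] NOT true = false
[1.1.3.2] false AND true = false
[1.1.3.3] true → false = false
[1.1.3] false OR false OR false = false
[1.1] exactly-one(false, false, false) = false
[1] NOT false = true
[root] NOT true = false
Overall: false → denied

Denied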